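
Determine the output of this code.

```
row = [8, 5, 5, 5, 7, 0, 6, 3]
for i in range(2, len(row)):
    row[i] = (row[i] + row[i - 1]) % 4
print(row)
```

i=2: row[2] = (5+5)%4 = 2 → [8, 5, 2, 5, 7, 0, 6, 3]
i=3: row[3] = (5+2)%4 = 3 → [8, 5, 2, 3, 7, 0, 6, 3]
i=4: row[4] = (7+3)%4 = 2 → [8, 5, 2, 3, 2, 0, 6, 3]
i=5: row[5] = (0+2)%4 = 2 → [8, 5, 2, 3, 2, 2, 6, 3]
i=6: row[6] = (6+2)%4 = 0 → [8, 5, 2, 3, 2, 2, 0, 3]
i=7: row[7] = (3+0)%4 = 3 → [8, 5, 2, 3, 2, 2, 0, 3]

[8, 5, 2, 3, 2, 2, 0, 3]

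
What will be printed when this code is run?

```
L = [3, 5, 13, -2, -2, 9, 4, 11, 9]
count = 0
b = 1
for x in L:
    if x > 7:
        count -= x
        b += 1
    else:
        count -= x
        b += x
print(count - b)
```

x=3: not >7, count = 0-3 = -3; b=4
x=5: not >7, count = (-3)-5 = -8; b=9
x=13: >7, count = (-8)-13 = -21; b=10
x=-2: not >7, count = (-21)-(-2) = -19; b=8
x=-2: not >7, count = (-19)-(-2) = -17; b=6
x=9: >7, count = (-17)-9 = -26; b=7
x=4: not >7, count = (-26)-4 = -30; b=11
x=11: >7, count = (-30)-11 = -41; b=12
x=9: >7, count = (-41)-9 = -50; b=13
count-b = (-50)-13 = -63

-63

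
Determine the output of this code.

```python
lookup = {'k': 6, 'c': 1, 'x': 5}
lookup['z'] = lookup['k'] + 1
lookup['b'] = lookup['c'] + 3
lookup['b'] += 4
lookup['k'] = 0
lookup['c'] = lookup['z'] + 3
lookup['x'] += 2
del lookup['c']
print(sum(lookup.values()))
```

lookup['z'] = lookup['k']+1 = 7 → {'k': 6, 'c': 1, 'x': 5, 'z': 7}
lookup['b'] = lookup['c']+3 = 4 → {'k': 6, 'c': 1, 'x': 5, 'z': 7, 'b': 4}
lookup['b'] = 4+4 = 8 → {'k': 6, 'c': 1, 'x': 5, 'z': 7, 'b': 8}
lookup['k'] = 0 → {'k': 0, 'c': 1, 'x': 5, 'z': 7, 'b': 8}
lookup['c'] = lookup['z']+3 = 10 → {'k': 0, 'c': 10, 'x': 5, 'z': 7, 'b': 8}
lookup['x'] = 5+2 = 7 → {'k': 0, 'c': 10, 'x': 7, 'z': 7, 'b': 8}
del 'c' → {'k': 0, 'x': 7, 'z': 7, 'b': 8}
sum of values = 22

22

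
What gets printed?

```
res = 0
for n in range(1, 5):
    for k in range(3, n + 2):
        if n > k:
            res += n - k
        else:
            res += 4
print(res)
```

n=2,k=3: not 2>3, res = 0+4 = 4
n=3,k=3: not 3>3, res = 4+4 = 8
n=3,k=4: not 3>4, res = 8+4 = 12
n=4,k=3: 4>3, res = 12+1 = 13
n=4,k=4: not 4>4, res = 13+4 = 17
n=4,k=5: not 4>5, res = 17+4 = 21

21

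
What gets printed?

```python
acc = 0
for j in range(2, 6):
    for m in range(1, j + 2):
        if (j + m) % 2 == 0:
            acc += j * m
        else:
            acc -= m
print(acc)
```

54

j=2,m=1: odd sum, acc = 0-1 = -1
j=2,m=2: even sum, acc = (-1)+4 = 3
j=2,m=3: odd sum, acc = 3-3 = 0
j=3,m=1: even sum, acc = 0+3 = 3
j=3,m=2: odd sum, acc = 3-2 = 1
j=3,m=3: even sum, acc = 1+9 = 10
j=3,m=4: odd sum, acc = 10-4 = 6
j=4,m=1: odd sum, acc = 6-1 = 5
j=4,m=2: even sum, acc = 5+8 = 13
j=4,m=3: odd sum, acc = 13-3 = 10
j=4,m=4: even sum, acc = 10+16 = 26
j=4,m=5: odd sum, acc = 26-5 = 21
j=5,m=1: even sum, acc = 21+5 = 26
j=5,m=2: odd sum, acc = 26-2 = 24
j=5,m=3: even sum, acc = 24+15 = 39
j=5,m=4: odd sum, acc = 39-4 = 35
j=5,m=5: even sum, acc = 35+25 = 60
j=5,m=6: odd sum, acc = 60-6 = 54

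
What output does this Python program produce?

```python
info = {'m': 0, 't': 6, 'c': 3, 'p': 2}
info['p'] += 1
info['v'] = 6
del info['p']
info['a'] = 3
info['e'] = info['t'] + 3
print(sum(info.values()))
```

27

info['p'] = 2+1 = 3 → {'m': 0, 't': 6, 'c': 3, 'p': 3}
info['v'] = 6 → {'m': 0, 't': 6, 'c': 3, 'p': 3, 'v': 6}
del 'p' → {'m': 0, 't': 6, 'c': 3, 'v': 6}
info['a'] = 3 → {'m': 0, 't': 6, 'c': 3, 'v': 6, 'a': 3}
info['e'] = info['t']+3 = 9 → {'m': 0, 't': 6, 'c': 3, 'v': 6, 'a': 3, 'e': 9}
sum of values = 27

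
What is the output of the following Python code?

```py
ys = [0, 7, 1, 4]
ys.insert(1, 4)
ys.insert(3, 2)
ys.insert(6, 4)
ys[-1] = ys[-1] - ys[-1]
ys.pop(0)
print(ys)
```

insert 4 at 1 → [0, 4, 7, 1, 4]
insert 2 at 3 → [0, 4, 7, 2, 1, 4]
insert 4 at 6 → [0, 4, 7, 2, 1, 4, 4]
ys[-1] = ys[-1]-ys[-1] = 4-4 = 0 → [0, 4, 7, 2, 1, 4, 0]
pop(0) removes 0 → [4, 7, 2, 1, 4, 0]

[4, 7, 2, 1, 4, 0]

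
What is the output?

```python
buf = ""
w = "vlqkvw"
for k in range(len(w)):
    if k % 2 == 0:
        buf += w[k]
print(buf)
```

vqv

k=0: add 'v' → 'v'
k=1: skip
k=2: add 'q' → 'vq'
k=3: skip
k=4: add 'v' → 'vqv'
k=5: skip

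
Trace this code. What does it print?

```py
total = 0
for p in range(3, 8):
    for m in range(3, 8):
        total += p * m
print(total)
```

p=3,m=3: total = 0+9 = 9
p=3,m=4: total = 9+12 = 21
p=3,m=5: total = 21+15 = 36
p=3,m=6: total = 36+18 = 54
p=3,m=7: total = 54+21 = 75
p=4,m=3: total = 75+12 = 87
p=4,m=4: total = 87+16 = 103
p=4,m=5: total = 103+20 = 123
p=4,m=6: total = 123+24 = 147
p=4,m=7: total = 147+28 = 175
p=5,m=3: total = 175+15 = 190
p=5,m=4: total = 190+20 = 210
p=5,m=5: total = 210+25 = 235
p=5,m=6: total = 235+30 = 265
p=5,m=7: total = 265+35 = 300
p=6,m=3: total = 300+18 = 318
p=6,m=4: total = 318+24 = 342
p=6,m=5: total = 342+30 = 372
p=6,m=6: total = 372+36 = 408
p=6,m=7: total = 408+42 = 450
p=7,m=3: total = 450+21 = 471
p=7,m=4: total = 471+28 = 499
p=7,m=5: total = 499+35 = 534
p=7,m=6: total = 534+42 = 576
p=7,m=7: total = 576+49 = 625

625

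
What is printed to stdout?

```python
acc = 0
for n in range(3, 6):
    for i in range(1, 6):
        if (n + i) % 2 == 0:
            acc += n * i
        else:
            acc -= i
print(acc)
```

75

n=3,i=1: even sum, acc = 0+3 = 3
n=3,i=2: odd sum, acc = 3-2 = 1
n=3,i=3: even sum, acc = 1+9 = 10
n=3,i=4: odd sum, acc = 10-4 = 6
n=3,i=5: even sum, acc = 6+15 = 21
n=4,i=1: odd sum, acc = 21-1 = 20
n=4,i=2: even sum, acc = 20+8 = 28
n=4,i=3: odd sum, acc = 28-3 = 25
n=4,i=4: even sum, acc = 25+16 = 41
n=4,i=5: odd sum, acc = 41-5 = 36
n=5,i=1: even sum, acc = 36+5 = 41
n=5,i=2: odd sum, acc = 41-2 = 39
n=5,i=3: even sum, acc = 39+15 = 54
n=5,i=4: odd sum, acc = 54-4 = 50
n=5,i=5: even sum, acc = 50+25 = 75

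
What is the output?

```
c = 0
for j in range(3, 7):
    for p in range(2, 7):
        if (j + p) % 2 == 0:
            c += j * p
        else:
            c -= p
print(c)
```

144

j=3,p=2: odd sum, c = 0-2 = -2
j=3,p=3: even sum, c = (-2)+9 = 7
j=3,p=4: odd sum, c = 7-4 = 3
j=3,p=5: even sum, c = 3+15 = 18
j=3,p=6: odd sum, c = 18-6 = 12
j=4,p=2: even sum, c = 12+8 = 20
j=4,p=3: odd sum, c = 20-3 = 17
j=4,p=4: even sum, c = 17+16 = 33
j=4,p=5: odd sum, c = 33-5 = 28
j=4,p=6: even sum, c = 28+24 = 52
j=5,p=2: odd sum, c = 52-2 = 50
j=5,p=3: even sum, c = 50+15 = 65
j=5,p=4: odd sum, c = 65-4 = 61
j=5,p=5: even sum, c = 61+25 = 86
j=5,p=6: odd sum, c = 86-6 = 80
j=6,p=2: even sum, c = 80+12 = 92
j=6,p=3: odd sum, c = 92-3 = 89
j=6,p=4: even sum, c = 89+24 = 113
j=6,p=5: odd sum, c = 113-5 = 108
j=6,p=6: even sum, c = 108+36 = 144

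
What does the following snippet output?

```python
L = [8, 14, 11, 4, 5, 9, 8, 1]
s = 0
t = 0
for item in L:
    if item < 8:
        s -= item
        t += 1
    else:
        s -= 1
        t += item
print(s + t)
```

item=8: not <8, s = 0-1 = -1; t=8
item=14: not <8, s = (-1)-1 = -2; t=22
item=11: not <8, s = (-2)-1 = -3; t=33
item=4: <8, s = (-3)-4 = -7; t=34
item=5: <8, s = (-7)-5 = -12; t=35
item=9: not <8, s = (-12)-1 = -13; t=44
item=8: not <8, s = (-13)-1 = -14; t=52
item=1: <8, s = (-14)-1 = -15; t=53
s+t = (-15)+53 = 38

38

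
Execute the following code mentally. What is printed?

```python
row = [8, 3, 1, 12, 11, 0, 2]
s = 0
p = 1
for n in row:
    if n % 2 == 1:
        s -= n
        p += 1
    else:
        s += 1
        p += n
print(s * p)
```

n=8: not odd, s = 0+1 = 1; p=9
n=3: odd, s = 1-3 = -2; p=10
n=1: odd, s = (-2)-1 = -3; p=11
n=12: not odd, s = (-3)+1 = -2; p=23
n=11: odd, s = (-2)-11 = -13; p=24
n=0: not odd, s = (-13)+1 = -12; p=24
n=2: not odd, s = (-12)+1 = -11; p=26
s*p = (-11)*26 = -286

-286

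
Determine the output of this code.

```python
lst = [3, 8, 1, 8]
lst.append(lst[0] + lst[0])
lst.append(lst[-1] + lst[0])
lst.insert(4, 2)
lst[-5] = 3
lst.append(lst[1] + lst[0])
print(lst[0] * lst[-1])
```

append lst[0]+lst[0] = 3+3 = 6 → [3, 8, 1, 8, 6]
append lst[-1]+lst[0] = 6+3 = 9 → [3, 8, 1, 8, 6, 9]
insert 2 at 4 → [3, 8, 1, 8, 2, 6, 9]
lst[-5] = 3 → [3, 8, 3, 8, 2, 6, 9]
append lst[1]+lst[0] = 8+3 = 11 → [3, 8, 3, 8, 2, 6, 9, 11]
lst[0]*lst[-1] = 3*11 = 33

33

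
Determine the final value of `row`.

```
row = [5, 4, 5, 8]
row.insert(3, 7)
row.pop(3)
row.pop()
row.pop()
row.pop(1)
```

insert 7 at 3 → [5, 4, 5, 7, 8]
pop(3) removes 7 → [5, 4, 5, 8]
pop() removes 8 → [5, 4, 5]
pop() removes 5 → [5, 4]
pop(1) removes 4 → [5]

[5]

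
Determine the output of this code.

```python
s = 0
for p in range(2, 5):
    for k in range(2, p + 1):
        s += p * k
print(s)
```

p=2,k=2: s = 0+4 = 4
p=3,k=2: s = 4+6 = 10
p=3,k=3: s = 10+9 = 19
p=4,k=2: s = 19+8 = 27
p=4,k=3: s = 27+12 = 39
p=4,k=4: s = 39+16 = 55

55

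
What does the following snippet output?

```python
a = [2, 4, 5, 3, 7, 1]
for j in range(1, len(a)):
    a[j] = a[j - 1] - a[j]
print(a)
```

[2, -2, -7, -10, -17, -18]

j=1: a[1] = 2-4 = -2 → [2, -2, 5, 3, 7, 1]
j=2: a[2] = (-2)-5 = -7 → [2, -2, -7, 3, 7, 1]
j=3: a[3] = (-7)-3 = -10 → [2, -2, -7, -10, 7, 1]
j=4: a[4] = (-10)-7 = -17 → [2, -2, -7, -10, -17, 1]
j=5: a[5] = (-17)-1 = -18 → [2, -2, -7, -10, -17, -18]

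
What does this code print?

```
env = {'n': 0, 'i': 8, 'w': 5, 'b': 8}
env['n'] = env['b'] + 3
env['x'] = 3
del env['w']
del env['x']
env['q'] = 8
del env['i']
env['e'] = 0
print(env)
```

env['n'] = env['b']+3 = 11 → {'n': 11, 'i': 8, 'w': 5, 'b': 8}
env['x'] = 3 → {'n': 11, 'i': 8, 'w': 5, 'b': 8, 'x': 3}
del 'w' → {'n': 11, 'i': 8, 'b': 8, 'x': 3}
del 'x' → {'n': 11, 'i': 8, 'b': 8}
env['q'] = 8 → {'n': 11, 'i': 8, 'b': 8, 'q': 8}
del 'i' → {'n': 11, 'b': 8, 'q': 8}
env['e'] = 0 → {'n': 11, 'b': 8, 'q': 8, 'e': 0}

{'n': 11, 'b': 8, 'q': 8, 'e': 0}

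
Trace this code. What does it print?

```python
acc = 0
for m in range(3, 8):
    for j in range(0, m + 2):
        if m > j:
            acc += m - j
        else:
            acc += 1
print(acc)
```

90

m=3,j=0: 3>0, acc = 0+3 = 3
m=3,j=1: 3>1, acc = 3+2 = 5
m=3,j=2: 3>2, acc = 5+1 = 6
m=3,j=3: not 3>3, acc = 6+1 = 7
m=3,j=4: not 3>4, acc = 7+1 = 8
m=4,j=0: 4>0, acc = 8+4 = 12
m=4,j=1: 4>1, acc = 12+3 = 15
m=4,j=2: 4>2, acc = 15+2 = 17
m=4,j=3: 4>3, acc = 17+1 = 18
m=4,j=4: not 4>4, acc = 18+1 = 19
m=4,j=5: not 4>5, acc = 19+1 = 20
m=5,j=0: 5>0, acc = 20+5 = 25
m=5,j=1: 5>1, acc = 25+4 = 29
m=5,j=2: 5>2, acc = 29+3 = 32
m=5,j=3: 5>3, acc = 32+2 = 34
m=5,j=4: 5>4, acc = 34+1 = 35
m=5,j=5: not 5>5, acc = 35+1 = 36
m=5,j=6: not 5>6, acc = 36+1 = 37
m=6,j=0: 6>0, acc = 37+6 = 43
m=6,j=1: 6>1, acc = 43+5 = 48
m=6,j=2: 6>2, acc = 48+4 = 52
m=6,j=3: 6>3, acc = 52+3 = 55
m=6,j=4: 6>4, acc = 55+2 = 57
m=6,j=5: 6>5, acc = 57+1 = 58
m=6,j=6: not 6>6, acc = 58+1 = 59
m=6,j=7: not 6>7, acc = 59+1 = 60
m=7,j=0: 7>0, acc = 60+7 = 67
m=7,j=1: 7>1, acc = 67+6 = 73
m=7,j=2: 7>2, acc = 73+5 = 78
m=7,j=3: 7>3, acc = 78+4 = 82
m=7,j=4: 7>4, acc = 82+3 = 85
m=7,j=5: 7>5, acc = 85+2 = 87
m=7,j=6: 7>6, acc = 87+1 = 88
m=7,j=7: not 7>7, acc = 88+1 = 89
m=7,j=8: not 7>8, acc = 89+1 = 90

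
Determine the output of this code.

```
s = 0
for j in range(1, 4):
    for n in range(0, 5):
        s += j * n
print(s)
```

j=1,n=0: s = 0+0 = 0
j=1,n=1: s = 0+1 = 1
j=1,n=2: s = 1+2 = 3
j=1,n=3: s = 3+3 = 6
j=1,n=4: s = 6+4 = 10
j=2,n=0: s = 10+0 = 10
j=2,n=1: s = 10+2 = 12
j=2,n=2: s = 12+4 = 16
j=2,n=3: s = 16+6 = 22
j=2,n=4: s = 22+8 = 30
j=3,n=0: s = 30+0 = 30
j=3,n=1: s = 30+3 = 33
j=3,n=2: s = 33+6 = 39
j=3,n=3: s = 39+9 = 48
j=3,n=4: s = 48+12 = 60

60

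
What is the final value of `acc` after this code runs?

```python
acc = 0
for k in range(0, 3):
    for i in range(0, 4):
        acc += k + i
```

30

k=0,i=0: acc = 0+0 = 0
k=0,i=1: acc = 0+1 = 1
k=0,i=2: acc = 1+2 = 3
k=0,i=3: acc = 3+3 = 6
k=1,i=0: acc = 6+1 = 7
k=1,i=1: acc = 7+2 = 9
k=1,i=2: acc = 9+3 = 12
k=1,i=3: acc = 12+4 = 16
k=2,i=0: acc = 16+2 = 18
k=2,i=1: acc = 18+3 = 21
k=2,i=2: acc = 21+4 = 25
k=2,i=3: acc = 25+5 = 30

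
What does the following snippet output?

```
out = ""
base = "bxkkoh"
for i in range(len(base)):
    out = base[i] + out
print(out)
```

i=0: prepend 'b' → 'b'
i=1: prepend 'x' → 'xb'
i=2: prepend 'k' → 'kxb'
i=3: prepend 'k' → 'kkxb'
i=4: prepend 'o' → 'okkxb'
i=5: prepend 'h' → 'hokkxb'

hokkxb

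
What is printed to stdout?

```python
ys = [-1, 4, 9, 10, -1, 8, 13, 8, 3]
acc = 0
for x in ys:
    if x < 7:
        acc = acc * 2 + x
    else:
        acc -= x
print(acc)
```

-125

x=-1: <7, acc = 0*2+(-1) = -1
x=4: <7, acc = (-1)*2+4 = 2
x=9: not <7, acc = 2-9 = -7
x=10: not <7, acc = (-7)-10 = -17
x=-1: <7, acc = (-17)*2+(-1) = -35
x=8: not <7, acc = (-35)-8 = -43
x=13: not <7, acc = (-43)-13 = -56
x=8: not <7, acc = (-56)-8 = -64
x=3: <7, acc = (-64)*2+3 = -125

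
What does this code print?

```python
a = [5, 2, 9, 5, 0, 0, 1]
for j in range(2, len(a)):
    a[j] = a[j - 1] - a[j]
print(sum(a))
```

-49

j=2: a[2] = 2-9 = -7 → [5, 2, -7, 5, 0, 0, 1]
j=3: a[3] = (-7)-5 = -12 → [5, 2, -7, -12, 0, 0, 1]
j=4: a[4] = (-12)-0 = -12 → [5, 2, -7, -12, -12, 0, 1]
j=5: a[5] = (-12)-0 = -12 → [5, 2, -7, -12, -12, -12, 1]
j=6: a[6] = (-12)-1 = -13 → [5, 2, -7, -12, -12, -12, -13]
sum = -49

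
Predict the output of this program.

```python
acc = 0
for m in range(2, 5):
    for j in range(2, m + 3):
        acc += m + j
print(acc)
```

m=2,j=2: acc = 0+4 = 4
m=2,j=3: acc = 4+5 = 9
m=2,j=4: acc = 9+6 = 15
m=3,j=2: acc = 15+5 = 20
m=3,j=3: acc = 20+6 = 26
m=3,j=4: acc = 26+7 = 33
m=3,j=5: acc = 33+8 = 41
m=4,j=2: acc = 41+6 = 47
m=4,j=3: acc = 47+7 = 54
m=4,j=4: acc = 54+8 = 62
m=4,j=5: acc = 62+9 = 71
m=4,j=6: acc = 71+10 = 81

81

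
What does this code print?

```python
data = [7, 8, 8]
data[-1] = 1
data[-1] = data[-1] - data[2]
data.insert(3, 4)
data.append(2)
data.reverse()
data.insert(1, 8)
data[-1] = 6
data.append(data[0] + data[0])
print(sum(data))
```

32

data[-1] = 1 → [7, 8, 1]
data[-1] = data[-1]-data[2] = 1-1 = 0 → [7, 8, 0]
insert 4 at 3 → [7, 8, 0, 4]
append 2 → [7, 8, 0, 4, 2]
reverse → [2, 4, 0, 8, 7]
insert 8 at 1 → [2, 8, 4, 0, 8, 7]
data[-1] = 6 → [2, 8, 4, 0, 8, 6]
append data[0]+data[0] = 2+2 = 4 → [2, 8, 4, 0, 8, 6, 4]
sum = 32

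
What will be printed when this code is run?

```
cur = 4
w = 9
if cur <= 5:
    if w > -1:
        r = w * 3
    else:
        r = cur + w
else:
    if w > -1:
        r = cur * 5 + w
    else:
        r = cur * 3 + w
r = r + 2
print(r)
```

29

cur=4, w=9
cur <= 5 is True; w > -1 is True
→ r = w * 3 = 27
r = 27+2 = 29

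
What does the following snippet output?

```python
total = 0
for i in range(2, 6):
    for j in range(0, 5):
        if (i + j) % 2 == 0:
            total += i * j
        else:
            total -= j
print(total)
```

i=2,j=0: even sum, total = 0+0 = 0
i=2,j=1: odd sum, total = 0-1 = -1
i=2,j=2: even sum, total = (-1)+4 = 3
i=2,j=3: odd sum, total = 3-3 = 0
i=2,j=4: even sum, total = 0+8 = 8
i=3,j=0: odd sum, total = 8-0 = 8
i=3,j=1: even sum, total = 8+3 = 11
i=3,j=2: odd sum, total = 11-2 = 9
i=3,j=3: even sum, total = 9+9 = 18
i=3,j=4: odd sum, total = 18-4 = 14
i=4,j=0: even sum, total = 14+0 = 14
i=4,j=1: odd sum, total = 14-1 = 13
i=4,j=2: even sum, total = 13+8 = 21
i=4,j=3: odd sum, total = 21-3 = 18
i=4,j=4: even sum, total = 18+16 = 34
i=5,j=0: odd sum, total = 34-0 = 34
i=5,j=1: even sum, total = 34+5 = 39
i=5,j=2: odd sum, total = 39-2 = 37
i=5,j=3: even sum, total = 37+15 = 52
i=5,j=4: odd sum, total = 52-4 = 48

48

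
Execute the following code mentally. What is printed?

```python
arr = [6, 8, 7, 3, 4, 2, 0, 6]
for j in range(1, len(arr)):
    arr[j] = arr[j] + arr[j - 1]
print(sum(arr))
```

189

j=1: arr[1] = 8+6 = 14 → [6, 14, 7, 3, 4, 2, 0, 6]
j=2: arr[2] = 7+14 = 21 → [6, 14, 21, 3, 4, 2, 0, 6]
j=3: arr[3] = 3+21 = 24 → [6, 14, 21, 24, 4, 2, 0, 6]
j=4: arr[4] = 4+24 = 28 → [6, 14, 21, 24, 28, 2, 0, 6]
j=5: arr[5] = 2+28 = 30 → [6, 14, 21, 24, 28, 30, 0, 6]
j=6: arr[6] = 0+30 = 30 → [6, 14, 21, 24, 28, 30, 30, 6]
j=7: arr[7] = 6+30 = 36 → [6, 14, 21, 24, 28, 30, 30, 36]
sum = 189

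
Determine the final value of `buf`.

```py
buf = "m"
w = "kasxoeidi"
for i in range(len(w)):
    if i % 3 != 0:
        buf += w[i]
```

'masoedi'

i=0: skip
i=1: add 'a' → 'ma'
i=2: add 's' → 'mas'
i=3: skip
i=4: add 'o' → 'maso'
i=5: add 'e' → 'masoe'
i=6: skip
i=7: add 'd' → 'masoed'
i=8: add 'i' → 'masoedi'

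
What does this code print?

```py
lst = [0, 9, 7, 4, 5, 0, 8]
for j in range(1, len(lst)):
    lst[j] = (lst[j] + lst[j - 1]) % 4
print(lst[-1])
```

j=1: lst[1] = (9+0)%4 = 1 → [0, 1, 7, 4, 5, 0, 8]
j=2: lst[2] = (7+1)%4 = 0 → [0, 1, 0, 4, 5, 0, 8]
j=3: lst[3] = (4+0)%4 = 0 → [0, 1, 0, 0, 5, 0, 8]
j=4: lst[4] = (5+0)%4 = 1 → [0, 1, 0, 0, 1, 0, 8]
j=5: lst[5] = (0+1)%4 = 1 → [0, 1, 0, 0, 1, 1, 8]
j=6: lst[6] = (8+1)%4 = 1 → [0, 1, 0, 0, 1, 1, 1]

1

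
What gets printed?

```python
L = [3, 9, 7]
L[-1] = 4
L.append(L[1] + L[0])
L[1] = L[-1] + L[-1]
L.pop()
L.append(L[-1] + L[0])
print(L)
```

L[-1] = 4 → [3, 9, 4]
append L[1]+L[0] = 9+3 = 12 → [3, 9, 4, 12]
L[1] = L[-1]+L[-1] = 12+12 = 24 → [3, 24, 4, 12]
pop() removes 12 → [3, 24, 4]
append L[-1]+L[0] = 4+3 = 7 → [3, 24, 4, 7]

[3, 24, 4, 7]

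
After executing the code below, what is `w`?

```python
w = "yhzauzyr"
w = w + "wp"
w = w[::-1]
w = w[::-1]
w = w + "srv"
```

'yhzauzyrwpsrv'

+ 'wp' → 'yhzauzyrwp'
reverse → 'pwryzuazhy'
reverse → 'yhzauzyrwp'
+ 'srv' → 'yhzauzyrwpsrv'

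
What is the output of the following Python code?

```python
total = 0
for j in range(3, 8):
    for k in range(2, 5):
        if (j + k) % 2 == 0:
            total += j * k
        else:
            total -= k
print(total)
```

j=3,k=2: odd sum, total = 0-2 = -2
j=3,k=3: even sum, total = (-2)+9 = 7
j=3,k=4: odd sum, total = 7-4 = 3
j=4,k=2: even sum, total = 3+8 = 11
j=4,k=3: odd sum, total = 11-3 = 8
j=4,k=4: even sum, total = 8+16 = 24
j=5,k=2: odd sum, total = 24-2 = 22
j=5,k=3: even sum, total = 22+15 = 37
j=5,k=4: odd sum, total = 37-4 = 33
j=6,k=2: even sum, total = 33+12 = 45
j=6,k=3: odd sum, total = 45-3 = 42
j=6,k=4: even sum, total = 42+24 = 66
j=7,k=2: odd sum, total = 66-2 = 64
j=7,k=3: even sum, total = 64+21 = 85
j=7,k=4: odd sum, total = 85-4 = 81

81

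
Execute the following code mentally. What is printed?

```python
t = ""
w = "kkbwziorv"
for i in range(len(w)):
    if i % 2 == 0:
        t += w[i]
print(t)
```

i=0: add 'k' → 'k'
i=1: skip
i=2: add 'b' → 'kb'
i=3: skip
i=4: add 'z' → 'kbz'
i=5: skip
i=6: add 'o' → 'kbzo'
i=7: skip
i=8: add 'v' → 'kbzov'

kbzov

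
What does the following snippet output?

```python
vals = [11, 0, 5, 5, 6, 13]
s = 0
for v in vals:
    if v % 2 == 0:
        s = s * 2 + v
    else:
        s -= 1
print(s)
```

-3

v=11: not even, s = 0-1 = -1
v=0: even, s = (-1)*2+0 = -2
v=5: not even, s = (-2)-1 = -3
v=5: not even, s = (-3)-1 = -4
v=6: even, s = (-4)*2+6 = -2
v=13: not even, s = (-2)-1 = -3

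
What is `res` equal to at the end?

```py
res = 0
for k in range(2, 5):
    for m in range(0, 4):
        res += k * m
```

k=2,m=0: res = 0+0 = 0
k=2,m=1: res = 0+2 = 2
k=2,m=2: res = 2+4 = 6
k=2,m=3: res = 6+6 = 12
k=3,m=0: res = 12+0 = 12
k=3,m=1: res = 12+3 = 15
k=3,m=2: res = 15+6 = 21
k=3,m=3: res = 21+9 = 30
k=4,m=0: res = 30+0 = 30
k=4,m=1: res = 30+4 = 34
k=4,m=2: res = 34+8 = 42
k=4,m=3: res = 42+12 = 54

54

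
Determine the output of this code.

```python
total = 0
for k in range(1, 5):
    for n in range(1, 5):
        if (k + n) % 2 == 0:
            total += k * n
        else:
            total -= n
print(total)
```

32

k=1,n=1: even sum, total = 0+1 = 1
k=1,n=2: odd sum, total = 1-2 = -1
k=1,n=3: even sum, total = (-1)+3 = 2
k=1,n=4: odd sum, total = 2-4 = -2
k=2,n=1: odd sum, total = (-2)-1 = -3
k=2,n=2: even sum, total = (-3)+4 = 1
k=2,n=3: odd sum, total = 1-3 = -2
k=2,n=4: even sum, total = (-2)+8 = 6
k=3,n=1: even sum, total = 6+3 = 9
k=3,n=2: odd sum, total = 9-2 = 7
k=3,n=3: even sum, total = 7+9 = 16
k=3,n=4: odd sum, total = 16-4 = 12
k=4,n=1: odd sum, total = 12-1 = 11
k=4,n=2: even sum, total = 11+8 = 19
k=4,n=3: odd sum, total = 19-3 = 16
k=4,n=4: even sum, total = 16+16 = 32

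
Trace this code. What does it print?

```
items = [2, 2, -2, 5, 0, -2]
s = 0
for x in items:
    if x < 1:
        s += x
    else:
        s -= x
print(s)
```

x=2: not <1, s = 0-2 = -2
x=2: not <1, s = (-2)-2 = -4
x=-2: <1, s = (-4)+(-2) = -6
x=5: not <1, s = (-6)-5 = -11
x=0: <1, s = (-11)+0 = -11
x=-2: <1, s = (-11)+(-2) = -13

-13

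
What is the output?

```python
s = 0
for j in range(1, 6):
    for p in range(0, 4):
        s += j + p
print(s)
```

90

j=1,p=0: s = 0+1 = 1
j=1,p=1: s = 1+2 = 3
j=1,p=2: s = 3+3 = 6
j=1,p=3: s = 6+4 = 10
j=2,p=0: s = 10+2 = 12
j=2,p=1: s = 12+3 = 15
j=2,p=2: s = 15+4 = 19
j=2,p=3: s = 19+5 = 24
j=3,p=0: s = 24+3 = 27
j=3,p=1: s = 27+4 = 31
j=3,p=2: s = 31+5 = 36
j=3,p=3: s = 36+6 = 42
j=4,p=0: s = 42+4 = 46
j=4,p=1: s = 46+5 = 51
j=4,p=2: s = 51+6 = 57
j=4,p=3: s = 57+7 = 64
j=5,p=0: s = 64+5 = 69
j=5,p=1: s = 69+6 = 75
j=5,p=2: s = 75+7 = 82
j=5,p=3: s = 82+8 = 90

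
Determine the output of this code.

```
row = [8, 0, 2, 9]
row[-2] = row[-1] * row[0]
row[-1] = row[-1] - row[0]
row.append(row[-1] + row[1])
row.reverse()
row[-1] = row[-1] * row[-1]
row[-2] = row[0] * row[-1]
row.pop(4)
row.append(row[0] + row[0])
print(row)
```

row[-2] = row[-1]*row[0] = 9*8 = 72 → [8, 0, 72, 9]
row[-1] = row[-1]-row[0] = 9-8 = 1 → [8, 0, 72, 1]
append row[-1]+row[1] = 1+0 = 1 → [8, 0, 72, 1, 1]
reverse → [1, 1, 72, 0, 8]
row[-1] = row[-1]*row[-1] = 8*8 = 64 → [1, 1, 72, 0, 64]
row[-2] = row[0]*row[-1] = 1*64 = 64 → [1, 1, 72, 64, 64]
pop(4) removes 64 → [1, 1, 72, 64]
append row[0]+row[0] = 1+1 = 2 → [1, 1, 72, 64, 2]

[1, 1, 72, 64, 2]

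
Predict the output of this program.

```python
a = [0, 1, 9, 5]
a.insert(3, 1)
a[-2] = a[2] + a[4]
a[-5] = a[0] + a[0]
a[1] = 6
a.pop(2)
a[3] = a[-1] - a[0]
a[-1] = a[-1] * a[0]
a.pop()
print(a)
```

insert 1 at 3 → [0, 1, 9, 1, 5]
a[-2] = a[2]+a[4] = 9+5 = 14 → [0, 1, 9, 14, 5]
a[-5] = a[0]+a[0] = 0+0 = 0 → [0, 1, 9, 14, 5]
a[1] = 6 → [0, 6, 9, 14, 5]
pop(2) removes 9 → [0, 6, 14, 5]
a[3] = a[-1]-a[0] = 5-0 = 5 → [0, 6, 14, 5]
a[-1] = a[-1]*a[0] = 5*0 = 0 → [0, 6, 14, 0]
pop() removes 0 → [0, 6, 14]

[0, 6, 14]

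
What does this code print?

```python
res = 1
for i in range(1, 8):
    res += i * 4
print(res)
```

i=1: res = 1+1*4 = 5
i=2: res = 5+2*4 = 13
i=3: res = 13+3*4 = 25
i=4: res = 25+4*4 = 41
i=5: res = 41+5*4 = 61
i=6: res = 61+6*4 = 85
i=7: res = 85+7*4 = 113

113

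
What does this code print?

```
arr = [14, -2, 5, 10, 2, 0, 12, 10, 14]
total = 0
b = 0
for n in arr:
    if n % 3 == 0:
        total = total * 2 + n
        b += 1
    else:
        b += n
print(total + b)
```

n=14: not %3==0; b=14
n=-2: not %3==0; b=12
n=5: not %3==0; b=17
n=10: not %3==0; b=27
n=2: not %3==0; b=29
n=0: %3==0, total = 0*2+0 = 0; b=30
n=12: %3==0, total = 0*2+12 = 12; b=31
n=10: not %3==0; b=41
n=14: not %3==0; b=55
total+b = 12+55 = 67

67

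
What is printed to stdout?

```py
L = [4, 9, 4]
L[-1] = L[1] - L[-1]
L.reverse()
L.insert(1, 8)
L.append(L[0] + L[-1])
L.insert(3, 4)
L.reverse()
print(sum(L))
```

L[-1] = L[1]-L[-1] = 9-4 = 5 → [4, 9, 5]
reverse → [5, 9, 4]
insert 8 at 1 → [5, 8, 9, 4]
append L[0]+L[-1] = 5+4 = 9 → [5, 8, 9, 4, 9]
insert 4 at 3 → [5, 8, 9, 4, 4, 9]
reverse → [9, 4, 4, 9, 8, 5]
sum = 39

39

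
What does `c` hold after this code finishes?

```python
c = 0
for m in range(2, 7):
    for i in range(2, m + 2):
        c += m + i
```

165

m=2,i=2: c = 0+4 = 4
m=2,i=3: c = 4+5 = 9
m=3,i=2: c = 9+5 = 14
m=3,i=3: c = 14+6 = 20
m=3,i=4: c = 20+7 = 27
m=4,i=2: c = 27+6 = 33
m=4,i=3: c = 33+7 = 40
m=4,i=4: c = 40+8 = 48
m=4,i=5: c = 48+9 = 57
m=5,i=2: c = 57+7 = 64
m=5,i=3: c = 64+8 = 72
m=5,i=4: c = 72+9 = 81
m=5,i=5: c = 81+10 = 91
m=5,i=6: c = 91+11 = 102
m=6,i=2: c = 102+8 = 110
m=6,i=3: c = 110+9 = 119
m=6,i=4: c = 119+10 = 129
m=6,i=5: c = 129+11 = 140
m=6,i=6: c = 140+12 = 152
m=6,i=7: c = 152+13 = 165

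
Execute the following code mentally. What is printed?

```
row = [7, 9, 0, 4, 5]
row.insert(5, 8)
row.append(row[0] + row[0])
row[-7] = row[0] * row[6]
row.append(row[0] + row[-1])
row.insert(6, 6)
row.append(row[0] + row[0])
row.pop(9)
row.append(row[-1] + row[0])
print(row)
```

insert 8 at 5 → [7, 9, 0, 4, 5, 8]
append row[0]+row[0] = 7+7 = 14 → [7, 9, 0, 4, 5, 8, 14]
row[-7] = row[0]*row[6] = 7*14 = 98 → [98, 9, 0, 4, 5, 8, 14]
append row[0]+row[-1] = 98+14 = 112 → [98, 9, 0, 4, 5, 8, 14, 112]
insert 6 at 6 → [98, 9, 0, 4, 5, 8, 6, 14, 112]
append row[0]+row[0] = 98+98 = 196 → [98, 9, 0, 4, 5, 8, 6, 14, 112, 196]
pop(9) removes 196 → [98, 9, 0, 4, 5, 8, 6, 14, 112]
append row[-1]+row[0] = 112+98 = 210 → [98, 9, 0, 4, 5, 8, 6, 14, 112, 210]

[98, 9, 0, 4, 5, 8, 6, 14, 112, 210]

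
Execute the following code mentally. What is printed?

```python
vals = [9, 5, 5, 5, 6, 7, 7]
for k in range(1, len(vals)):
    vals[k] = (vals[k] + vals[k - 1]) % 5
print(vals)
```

k=1: vals[1] = (5+9)%5 = 4 → [9, 4, 5, 5, 6, 7, 7]
k=2: vals[2] = (5+4)%5 = 4 → [9, 4, 4, 5, 6, 7, 7]
k=3: vals[3] = (5+4)%5 = 4 → [9, 4, 4, 4, 6, 7, 7]
k=4: vals[4] = (6+4)%5 = 0 → [9, 4, 4, 4, 0, 7, 7]
k=5: vals[5] = (7+0)%5 = 2 → [9, 4, 4, 4, 0, 2, 7]
k=6: vals[6] = (7+2)%5 = 4 → [9, 4, 4, 4, 0, 2, 4]

[9, 4, 4, 4, 0, 2, 4]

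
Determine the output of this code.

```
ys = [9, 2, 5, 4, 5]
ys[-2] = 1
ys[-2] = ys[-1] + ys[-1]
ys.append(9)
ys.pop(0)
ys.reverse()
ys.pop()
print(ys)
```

[9, 5, 10, 5]

ys[-2] = 1 → [9, 2, 5, 1, 5]
ys[-2] = ys[-1]+ys[-1] = 5+5 = 10 → [9, 2, 5, 10, 5]
append 9 → [9, 2, 5, 10, 5, 9]
pop(0) removes 9 → [2, 5, 10, 5, 9]
reverse → [9, 5, 10, 5, 2]
pop() removes 2 → [9, 5, 10, 5]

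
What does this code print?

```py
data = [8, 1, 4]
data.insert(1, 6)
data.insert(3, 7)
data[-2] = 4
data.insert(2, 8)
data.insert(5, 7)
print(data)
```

insert 6 at 1 → [8, 6, 1, 4]
insert 7 at 3 → [8, 6, 1, 7, 4]
data[-2] = 4 → [8, 6, 1, 4, 4]
insert 8 at 2 → [8, 6, 8, 1, 4, 4]
insert 7 at 5 → [8, 6, 8, 1, 4, 7, 4]

[8, 6, 8, 1, 4, 7, 4]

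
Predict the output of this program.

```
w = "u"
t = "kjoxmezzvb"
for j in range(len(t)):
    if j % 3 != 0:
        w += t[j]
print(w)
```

ujomezv

j=0: skip
j=1: add 'j' → 'uj'
j=2: add 'o' → 'ujo'
j=3: skip
j=4: add 'm' → 'ujom'
j=5: add 'e' → 'ujome'
j=6: skip
j=7: add 'z' → 'ujomez'
j=8: add 'v' → 'ujomezv'
j=9: skip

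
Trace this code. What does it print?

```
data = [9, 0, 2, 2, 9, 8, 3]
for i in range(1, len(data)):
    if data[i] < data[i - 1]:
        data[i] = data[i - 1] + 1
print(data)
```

[9, 10, 11, 12, 13, 14, 15]

i=1: 0<9, data[1] = 9+1 = 10 → [9, 10, 2, 2, 9, 8, 3]
i=2: 2<10, data[2] = 10+1 = 11 → [9, 10, 11, 2, 9, 8, 3]
i=3: 2<11, data[3] = 11+1 = 12 → [9, 10, 11, 12, 9, 8, 3]
i=4: 9<12, data[4] = 12+1 = 13 → [9, 10, 11, 12, 13, 8, 3]
i=5: 8<13, data[5] = 13+1 = 14 → [9, 10, 11, 12, 13, 14, 3]
i=6: 3<14, data[6] = 14+1 = 15 → [9, 10, 11, 12, 13, 14, 15]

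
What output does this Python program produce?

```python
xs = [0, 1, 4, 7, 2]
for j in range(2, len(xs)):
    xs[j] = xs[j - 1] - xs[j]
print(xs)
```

[0, 1, -3, -10, -12]

j=2: xs[2] = 1-4 = -3 → [0, 1, -3, 7, 2]
j=3: xs[3] = (-3)-7 = -10 → [0, 1, -3, -10, 2]
j=4: xs[4] = (-10)-2 = -12 → [0, 1, -3, -10, -12]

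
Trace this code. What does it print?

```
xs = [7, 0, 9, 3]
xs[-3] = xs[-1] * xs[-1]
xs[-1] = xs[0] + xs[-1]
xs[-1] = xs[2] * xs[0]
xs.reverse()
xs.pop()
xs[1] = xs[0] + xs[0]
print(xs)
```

xs[-3] = xs[-1]*xs[-1] = 3*3 = 9 → [7, 9, 9, 3]
xs[-1] = xs[0]+xs[-1] = 7+3 = 10 → [7, 9, 9, 10]
xs[-1] = xs[2]*xs[0] = 9*7 = 63 → [7, 9, 9, 63]
reverse → [63, 9, 9, 7]
pop() removes 7 → [63, 9, 9]
xs[1] = xs[0]+xs[0] = 63+63 = 126 → [63, 126, 9]

[63, 126, 9]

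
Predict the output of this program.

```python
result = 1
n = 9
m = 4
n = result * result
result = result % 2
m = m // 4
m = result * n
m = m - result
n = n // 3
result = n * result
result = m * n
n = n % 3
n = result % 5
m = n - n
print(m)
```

n = 1*1 = 1
result = 1%2 = 1
m = 4//4 = 1
m = 1*1 = 1
m = 1-1 = 0
n = 1//3 = 0
result = 0*1 = 0
result = 0*0 = 0
n = 0%3 = 0
n = 0%5 = 0
m = 0-0 = 0

0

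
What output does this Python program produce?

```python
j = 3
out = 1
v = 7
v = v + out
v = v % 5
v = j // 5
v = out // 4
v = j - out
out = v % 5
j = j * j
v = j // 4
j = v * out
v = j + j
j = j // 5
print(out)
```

2

v = 7+1 = 8
v = 8%5 = 3
v = 3//5 = 0
v = 1//4 = 0
v = 3-1 = 2
out = 2%5 = 2
j = 3*3 = 9
v = 9//4 = 2
j = 2*2 = 4
v = 4+4 = 8
j = 4//5 = 0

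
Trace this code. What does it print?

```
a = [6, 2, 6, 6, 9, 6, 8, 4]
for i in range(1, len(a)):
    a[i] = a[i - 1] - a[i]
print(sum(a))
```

-106

i=1: a[1] = 6-2 = 4 → [6, 4, 6, 6, 9, 6, 8, 4]
i=2: a[2] = 4-6 = -2 → [6, 4, -2, 6, 9, 6, 8, 4]
i=3: a[3] = (-2)-6 = -8 → [6, 4, -2, -8, 9, 6, 8, 4]
i=4: a[4] = (-8)-9 = -17 → [6, 4, -2, -8, -17, 6, 8, 4]
i=5: a[5] = (-17)-6 = -23 → [6, 4, -2, -8, -17, -23, 8, 4]
i=6: a[6] = (-23)-8 = -31 → [6, 4, -2, -8, -17, -23, -31, 4]
i=7: a[7] = (-31)-4 = -35 → [6, 4, -2, -8, -17, -23, -31, -35]
sum = -106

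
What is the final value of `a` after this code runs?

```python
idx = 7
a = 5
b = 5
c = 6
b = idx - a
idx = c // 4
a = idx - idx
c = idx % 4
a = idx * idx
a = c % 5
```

b = 7-5 = 2
idx = 6//4 = 1
a = 1-1 = 0
c = 1%4 = 1
a = 1*1 = 1
a = 1%5 = 1

1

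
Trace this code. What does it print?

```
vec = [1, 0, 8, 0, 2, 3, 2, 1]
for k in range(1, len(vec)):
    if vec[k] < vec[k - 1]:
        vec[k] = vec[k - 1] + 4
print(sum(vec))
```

k=1: 0<1, vec[1] = 1+4 = 5 → [1, 5, 8, 0, 2, 3, 2, 1]
k=2: 8>=5, unchanged → [1, 5, 8, 0, 2, 3, 2, 1]
k=3: 0<8, vec[3] = 8+4 = 12 → [1, 5, 8, 12, 2, 3, 2, 1]
k=4: 2<12, vec[4] = 12+4 = 16 → [1, 5, 8, 12, 16, 3, 2, 1]
k=5: 3<16, vec[5] = 16+4 = 20 → [1, 5, 8, 12, 16, 20, 2, 1]
k=6: 2<20, vec[6] = 20+4 = 24 → [1, 5, 8, 12, 16, 20, 24, 1]
k=7: 1<24, vec[7] = 24+4 = 28 → [1, 5, 8, 12, 16, 20, 24, 28]
sum = 114

114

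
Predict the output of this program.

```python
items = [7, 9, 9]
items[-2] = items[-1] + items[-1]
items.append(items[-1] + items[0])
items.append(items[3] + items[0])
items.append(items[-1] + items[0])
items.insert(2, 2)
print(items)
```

items[-2] = items[-1]+items[-1] = 9+9 = 18 → [7, 18, 9]
append items[-1]+items[0] = 9+7 = 16 → [7, 18, 9, 16]
append items[3]+items[0] = 16+7 = 23 → [7, 18, 9, 16, 23]
append items[-1]+items[0] = 23+7 = 30 → [7, 18, 9, 16, 23, 30]
insert 2 at 2 → [7, 18, 2, 9, 16, 23, 30]

[7, 18, 2, 9, 16, 23, 30]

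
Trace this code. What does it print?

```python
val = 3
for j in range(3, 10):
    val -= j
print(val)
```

-39

j=3: val = 3-3 = 0
j=4: val = 0-4 = -4
j=5: val = (-4)-5 = -9
j=6: val = (-9)-6 = -15
j=7: val = (-15)-7 = -22
j=8: val = (-22)-8 = -30
j=9: val = (-30)-9 = -39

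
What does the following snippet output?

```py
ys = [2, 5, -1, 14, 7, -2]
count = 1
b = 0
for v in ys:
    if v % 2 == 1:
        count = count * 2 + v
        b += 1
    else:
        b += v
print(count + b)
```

v=2: not odd; b=2
v=5: odd, count = 1*2+5 = 7; b=3
v=-1: odd, count = 7*2+(-1) = 13; b=4
v=14: not odd; b=18
v=7: odd, count = 13*2+7 = 33; b=19
v=-2: not odd; b=17
count+b = 33+17 = 50

50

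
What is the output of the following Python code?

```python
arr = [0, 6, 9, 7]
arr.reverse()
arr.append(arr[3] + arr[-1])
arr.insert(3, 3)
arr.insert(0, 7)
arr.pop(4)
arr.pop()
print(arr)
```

reverse → [7, 9, 6, 0]
append arr[3]+arr[-1] = 0+0 = 0 → [7, 9, 6, 0, 0]
insert 3 at 3 → [7, 9, 6, 3, 0, 0]
insert 7 at 0 → [7, 7, 9, 6, 3, 0, 0]
pop(4) removes 3 → [7, 7, 9, 6, 0, 0]
pop() removes 0 → [7, 7, 9, 6, 0]

[7, 7, 9, 6, 0]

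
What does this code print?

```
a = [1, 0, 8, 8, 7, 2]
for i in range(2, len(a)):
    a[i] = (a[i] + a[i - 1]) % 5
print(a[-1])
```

0

i=2: a[2] = (8+0)%5 = 3 → [1, 0, 3, 8, 7, 2]
i=3: a[3] = (8+3)%5 = 1 → [1, 0, 3, 1, 7, 2]
i=4: a[4] = (7+1)%5 = 3 → [1, 0, 3, 1, 3, 2]
i=5: a[5] = (2+3)%5 = 0 → [1, 0, 3, 1, 3, 0]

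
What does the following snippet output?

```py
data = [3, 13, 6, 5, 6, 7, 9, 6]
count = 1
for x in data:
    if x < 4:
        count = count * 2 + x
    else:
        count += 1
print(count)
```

12

x=3: <4, count = 1*2+3 = 5
x=13: not <4, count = 5+1 = 6
x=6: not <4, count = 6+1 = 7
x=5: not <4, count = 7+1 = 8
x=6: not <4, count = 8+1 = 9
x=7: not <4, count = 9+1 = 10
x=9: not <4, count = 10+1 = 11
x=6: not <4, count = 11+1 = 12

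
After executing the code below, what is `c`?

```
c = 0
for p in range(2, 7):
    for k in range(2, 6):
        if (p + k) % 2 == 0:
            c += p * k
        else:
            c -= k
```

p=2,k=2: even sum, c = 0+4 = 4
p=2,k=3: odd sum, c = 4-3 = 1
p=2,k=4: even sum, c = 1+8 = 9
p=2,k=5: odd sum, c = 9-5 = 4
p=3,k=2: odd sum, c = 4-2 = 2
p=3,k=3: even sum, c = 2+9 = 11
p=3,k=4: odd sum, c = 11-4 = 7
p=3,k=5: even sum, c = 7+15 = 22
p=4,k=2: even sum, c = 22+8 = 30
p=4,k=3: odd sum, c = 30-3 = 27
p=4,k=4: even sum, c = 27+16 = 43
p=4,k=5: odd sum, c = 43-5 = 38
p=5,k=2: odd sum, c = 38-2 = 36
p=5,k=3: even sum, c = 36+15 = 51
p=5,k=4: odd sum, c = 51-4 = 47
p=5,k=5: even sum, c = 47+25 = 72
p=6,k=2: even sum, c = 72+12 = 84
p=6,k=3: odd sum, c = 84-3 = 81
p=6,k=4: even sum, c = 81+24 = 105
p=6,k=5: odd sum, c = 105-5 = 100

100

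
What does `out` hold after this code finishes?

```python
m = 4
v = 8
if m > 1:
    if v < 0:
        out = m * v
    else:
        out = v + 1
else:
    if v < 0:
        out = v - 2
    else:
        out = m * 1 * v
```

m=4, v=8
m > 1 is True; v < 0 is False
→ out = v + 1 = 9

9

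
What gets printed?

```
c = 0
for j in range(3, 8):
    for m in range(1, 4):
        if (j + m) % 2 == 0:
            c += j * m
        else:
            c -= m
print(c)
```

j=3,m=1: even sum, c = 0+3 = 3
j=3,m=2: odd sum, c = 3-2 = 1
j=3,m=3: even sum, c = 1+9 = 10
j=4,m=1: odd sum, c = 10-1 = 9
j=4,m=2: even sum, c = 9+8 = 17
j=4,m=3: odd sum, c = 17-3 = 14
j=5,m=1: even sum, c = 14+5 = 19
j=5,m=2: odd sum, c = 19-2 = 17
j=5,m=3: even sum, c = 17+15 = 32
j=6,m=1: odd sum, c = 32-1 = 31
j=6,m=2: even sum, c = 31+12 = 43
j=6,m=3: odd sum, c = 43-3 = 40
j=7,m=1: even sum, c = 40+7 = 47
j=7,m=2: odd sum, c = 47-2 = 45
j=7,m=3: even sum, c = 45+21 = 66

66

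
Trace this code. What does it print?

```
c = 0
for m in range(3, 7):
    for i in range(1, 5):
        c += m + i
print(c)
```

m=3,i=1: c = 0+4 = 4
m=3,i=2: c = 4+5 = 9
m=3,i=3: c = 9+6 = 15
m=3,i=4: c = 15+7 = 22
m=4,i=1: c = 22+5 = 27
m=4,i=2: c = 27+6 = 33
m=4,i=3: c = 33+7 = 40
m=4,i=4: c = 40+8 = 48
m=5,i=1: c = 48+6 = 54
m=5,i=2: c = 54+7 = 61
m=5,i=3: c = 61+8 = 69
m=5,i=4: c = 69+9 = 78
m=6,i=1: c = 78+7 = 85
m=6,i=2: c = 85+8 = 93
m=6,i=3: c = 93+9 = 102
m=6,i=4: c = 102+10 = 112

112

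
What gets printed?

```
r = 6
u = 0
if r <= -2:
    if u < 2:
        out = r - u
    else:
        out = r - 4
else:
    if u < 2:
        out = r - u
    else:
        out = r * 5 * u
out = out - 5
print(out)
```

1

r=6, u=0
r <= -2 is False; u < 2 is True
→ out = r - u = 6
out = 6-5 = 1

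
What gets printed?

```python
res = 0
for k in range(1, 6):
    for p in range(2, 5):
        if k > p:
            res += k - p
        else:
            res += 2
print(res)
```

28

k=1,p=2: not 1>2, res = 0+2 = 2
k=1,p=3: not 1>3, res = 2+2 = 4
k=1,p=4: not 1>4, res = 4+2 = 6
k=2,p=2: not 2>2, res = 6+2 = 8
k=2,p=3: not 2>3, res = 8+2 = 10
k=2,p=4: not 2>4, res = 10+2 = 12
k=3,p=2: 3>2, res = 12+1 = 13
k=3,p=3: not 3>3, res = 13+2 = 15
k=3,p=4: not 3>4, res = 15+2 = 17
k=4,p=2: 4>2, res = 17+2 = 19
k=4,p=3: 4>3, res = 19+1 = 20
k=4,p=4: not 4>4, res = 20+2 = 22
k=5,p=2: 5>2, res = 22+3 = 25
k=5,p=3: 5>3, res = 25+2 = 27
k=5,p=4: 5>4, res = 27+1 = 28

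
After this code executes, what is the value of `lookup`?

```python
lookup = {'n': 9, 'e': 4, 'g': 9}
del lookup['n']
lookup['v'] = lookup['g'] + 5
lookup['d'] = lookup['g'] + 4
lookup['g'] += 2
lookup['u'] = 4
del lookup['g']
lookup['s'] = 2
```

del 'n' → {'e': 4, 'g': 9}
lookup['v'] = lookup['g']+5 = 14 → {'e': 4, 'g': 9, 'v': 14}
lookup['d'] = lookup['g']+4 = 13 → {'e': 4, 'g': 9, 'v': 14, 'd': 13}
lookup['g'] = 9+2 = 11 → {'e': 4, 'g': 11, 'v': 14, 'd': 13}
lookup['u'] = 4 → {'e': 4, 'g': 11, 'v': 14, 'd': 13, 'u': 4}
del 'g' → {'e': 4, 'v': 14, 'd': 13, 'u': 4}
lookup['s'] = 2 → {'e': 4, 'v': 14, 'd': 13, 'u': 4, 's': 2}

{'e': 4, 'v': 14, 'd': 13, 'u': 4, 's': 2}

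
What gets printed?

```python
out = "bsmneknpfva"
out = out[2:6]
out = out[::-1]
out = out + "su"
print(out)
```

slice [2:6] → 'mnek'
reverse → 'kenm'
+ 'su' → 'kenmsu'

kenmsu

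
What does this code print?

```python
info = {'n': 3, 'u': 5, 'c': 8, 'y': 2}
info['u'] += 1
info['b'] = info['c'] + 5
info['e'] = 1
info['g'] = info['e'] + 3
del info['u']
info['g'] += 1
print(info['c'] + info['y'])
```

10

info['u'] = 5+1 = 6 → {'n': 3, 'u': 6, 'c': 8, 'y': 2}
info['b'] = info['c']+5 = 13 → {'n': 3, 'u': 6, 'c': 8, 'y': 2, 'b': 13}
info['e'] = 1 → {'n': 3, 'u': 6, 'c': 8, 'y': 2, 'b': 13, 'e': 1}
info['g'] = info['e']+3 = 4 → {'n': 3, 'u': 6, 'c': 8, 'y': 2, 'b': 13, 'e': 1, 'g': 4}
del 'u' → {'n': 3, 'c': 8, 'y': 2, 'b': 13, 'e': 1, 'g': 4}
info['g'] = 4+1 = 5 → {'n': 3, 'c': 8, 'y': 2, 'b': 13, 'e': 1, 'g': 5}
info['c']+info['y'] = 8+2 = 10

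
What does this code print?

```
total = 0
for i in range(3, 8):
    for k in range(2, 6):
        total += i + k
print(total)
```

i=3,k=2: total = 0+5 = 5
i=3,k=3: total = 5+6 = 11
i=3,k=4: total = 11+7 = 18
i=3,k=5: total = 18+8 = 26
i=4,k=2: total = 26+6 = 32
i=4,k=3: total = 32+7 = 39
i=4,k=4: total = 39+8 = 47
i=4,k=5: total = 47+9 = 56
i=5,k=2: total = 56+7 = 63
i=5,k=3: total = 63+8 = 71
i=5,k=4: total = 71+9 = 80
i=5,k=5: total = 80+10 = 90
i=6,k=2: total = 90+8 = 98
i=6,k=3: total = 98+9 = 107
i=6,k=4: total = 107+10 = 117
i=6,k=5: total = 117+11 = 128
i=7,k=2: total = 128+9 = 137
i=7,k=3: total = 137+10 = 147
i=7,k=4: total = 147+11 = 158
i=7,k=5: total = 158+12 = 170

170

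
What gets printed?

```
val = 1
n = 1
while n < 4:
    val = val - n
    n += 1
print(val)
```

-5

n=1: val = 1-1 = 0
n=2: val = 0-2 = -2
n=3: val = (-2)-3 = -5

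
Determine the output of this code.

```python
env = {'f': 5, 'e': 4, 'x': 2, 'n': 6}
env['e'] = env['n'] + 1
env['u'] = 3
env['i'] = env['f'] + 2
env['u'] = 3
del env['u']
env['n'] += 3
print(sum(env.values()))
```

30

env['e'] = env['n']+1 = 7 → {'f': 5, 'e': 7, 'x': 2, 'n': 6}
env['u'] = 3 → {'f': 5, 'e': 7, 'x': 2, 'n': 6, 'u': 3}
env['i'] = env['f']+2 = 7 → {'f': 5, 'e': 7, 'x': 2, 'n': 6, 'u': 3, 'i': 7}
env['u'] = 3 → {'f': 5, 'e': 7, 'x': 2, 'n': 6, 'u': 3, 'i': 7}
del 'u' → {'f': 5, 'e': 7, 'x': 2, 'n': 6, 'i': 7}
env['n'] = 6+3 = 9 → {'f': 5, 'e': 7, 'x': 2, 'n': 9, 'i': 7}
sum of values = 30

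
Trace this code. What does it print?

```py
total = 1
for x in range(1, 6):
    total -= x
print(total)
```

x=1: total = 1-1 = 0
x=2: total = 0-2 = -2
x=3: total = (-2)-3 = -5
x=4: total = (-5)-4 = -9
x=5: total = (-9)-5 = -14

-14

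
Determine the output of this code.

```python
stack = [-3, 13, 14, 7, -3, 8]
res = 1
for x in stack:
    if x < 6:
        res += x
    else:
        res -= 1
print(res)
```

x=-3: <6, res = 1+(-3) = -2
x=13: not <6, res = (-2)-1 = -3
x=14: not <6, res = (-3)-1 = -4
x=7: not <6, res = (-4)-1 = -5
x=-3: <6, res = (-5)+(-3) = -8
x=8: not <6, res = (-8)-1 = -9

-9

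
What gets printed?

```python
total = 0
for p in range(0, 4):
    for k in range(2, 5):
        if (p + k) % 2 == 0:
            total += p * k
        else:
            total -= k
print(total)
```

6

p=0,k=2: even sum, total = 0+0 = 0
p=0,k=3: odd sum, total = 0-3 = -3
p=0,k=4: even sum, total = (-3)+0 = -3
p=1,k=2: odd sum, total = (-3)-2 = -5
p=1,k=3: even sum, total = (-5)+3 = -2
p=1,k=4: odd sum, total = (-2)-4 = -6
p=2,k=2: even sum, total = (-6)+4 = -2
p=2,k=3: odd sum, total = (-2)-3 = -5
p=2,k=4: even sum, total = (-5)+8 = 3
p=3,k=2: odd sum, total = 3-2 = 1
p=3,k=3: even sum, total = 1+9 = 10
p=3,k=4: odd sum, total = 10-4 = 6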